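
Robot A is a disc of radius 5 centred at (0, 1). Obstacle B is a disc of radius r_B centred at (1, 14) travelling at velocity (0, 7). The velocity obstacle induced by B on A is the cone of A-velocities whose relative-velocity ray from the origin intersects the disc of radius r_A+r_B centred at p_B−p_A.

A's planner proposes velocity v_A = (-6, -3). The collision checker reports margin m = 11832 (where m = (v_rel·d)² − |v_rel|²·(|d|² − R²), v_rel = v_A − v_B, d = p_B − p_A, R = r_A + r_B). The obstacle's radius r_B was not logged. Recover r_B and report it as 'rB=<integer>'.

m = 11832
d = (1, 13);  v_rel = (-6, -10),  |v_rel|² = 136
v_rel×d = (-6)·(13) − (-10)·(1) = -68
since m = R²·136 − (-68)²:  R² = (4624 + 11832) / 136 = 121
R = √121 = 11  ⇒  r_B = 11 − 5 = 6

rB=6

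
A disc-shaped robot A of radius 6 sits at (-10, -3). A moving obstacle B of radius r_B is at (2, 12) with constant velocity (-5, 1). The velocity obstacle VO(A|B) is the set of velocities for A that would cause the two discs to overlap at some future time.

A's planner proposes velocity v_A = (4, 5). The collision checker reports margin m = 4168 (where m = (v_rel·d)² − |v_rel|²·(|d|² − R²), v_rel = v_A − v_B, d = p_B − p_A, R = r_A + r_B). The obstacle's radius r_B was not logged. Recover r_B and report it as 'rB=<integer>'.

m = 4168
d = (12, 15);  v_rel = (9, 4),  |v_rel|² = 97
v_rel×d = (9)·(15) − (4)·(12) = 87
since m = R²·97 − 87²:  R² = (7569 + 4168) / 97 = 121
R = √121 = 11  ⇒  r_B = 11 − 6 = 5

rB=5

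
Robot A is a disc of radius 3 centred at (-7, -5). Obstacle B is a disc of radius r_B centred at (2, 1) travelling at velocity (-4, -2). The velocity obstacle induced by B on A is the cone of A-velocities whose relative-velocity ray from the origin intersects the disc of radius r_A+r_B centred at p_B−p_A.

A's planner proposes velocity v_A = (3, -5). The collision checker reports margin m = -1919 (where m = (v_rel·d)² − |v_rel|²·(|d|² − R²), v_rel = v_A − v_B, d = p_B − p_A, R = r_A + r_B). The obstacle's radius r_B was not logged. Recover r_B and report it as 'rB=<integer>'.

m = -1919
d = (9, 6);  v_rel = (7, -3),  |v_rel|² = 58
v_rel×d = (7)·(6) − (-3)·(9) = 69
since m = R²·58 − 69²:  R² = (4761 + -1919) / 58 = 49
R = √49 = 7  ⇒  r_B = 7 − 3 = 4

rB=4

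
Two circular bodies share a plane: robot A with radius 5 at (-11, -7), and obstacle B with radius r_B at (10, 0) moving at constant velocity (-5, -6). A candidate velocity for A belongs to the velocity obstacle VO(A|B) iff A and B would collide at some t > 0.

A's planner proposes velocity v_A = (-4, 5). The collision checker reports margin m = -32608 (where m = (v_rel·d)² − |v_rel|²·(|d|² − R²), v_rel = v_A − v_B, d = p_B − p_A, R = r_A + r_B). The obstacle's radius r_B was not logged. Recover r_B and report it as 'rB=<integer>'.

m = -32608
d = (21, 7);  v_rel = (1, 11),  |v_rel|² = 122
v_rel×d = (1)·(7) − (11)·(21) = -224
since m = R²·122 − (-224)²:  R² = (50176 + -32608) / 122 = 144
R = √144 = 12  ⇒  r_B = 12 − 5 = 7

rB=7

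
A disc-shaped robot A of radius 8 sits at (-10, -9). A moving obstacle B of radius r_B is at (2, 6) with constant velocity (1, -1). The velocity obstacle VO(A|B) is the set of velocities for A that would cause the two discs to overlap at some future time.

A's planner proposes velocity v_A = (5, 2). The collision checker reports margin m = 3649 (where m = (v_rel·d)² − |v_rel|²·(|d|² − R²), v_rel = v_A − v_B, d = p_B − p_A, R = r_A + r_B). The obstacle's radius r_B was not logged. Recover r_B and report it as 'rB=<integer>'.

m = 3649
d = (12, 15);  v_rel = (4, 3),  |v_rel|² = 25
v_rel×d = (4)·(15) − (3)·(12) = 24
since m = R²·25 − 24²:  R² = (576 + 3649) / 25 = 169
R = √169 = 13  ⇒  r_B = 13 − 8 = 5

rB=5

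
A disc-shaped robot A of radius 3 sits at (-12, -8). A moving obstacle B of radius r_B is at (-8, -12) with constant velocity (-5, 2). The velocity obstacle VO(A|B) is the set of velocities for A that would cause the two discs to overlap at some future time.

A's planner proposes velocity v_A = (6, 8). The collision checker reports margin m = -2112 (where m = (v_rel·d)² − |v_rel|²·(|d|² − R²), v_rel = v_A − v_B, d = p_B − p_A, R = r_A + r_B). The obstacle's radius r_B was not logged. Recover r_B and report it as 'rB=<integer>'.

m = -2112
d = (4, -4);  v_rel = (11, 6),  |v_rel|² = 157
v_rel×d = (11)·(-4) − (6)·(4) = -68
since m = R²·157 − (-68)²:  R² = (4624 + -2112) / 157 = 16
R = √16 = 4  ⇒  r_B = 4 − 3 = 1

rB=1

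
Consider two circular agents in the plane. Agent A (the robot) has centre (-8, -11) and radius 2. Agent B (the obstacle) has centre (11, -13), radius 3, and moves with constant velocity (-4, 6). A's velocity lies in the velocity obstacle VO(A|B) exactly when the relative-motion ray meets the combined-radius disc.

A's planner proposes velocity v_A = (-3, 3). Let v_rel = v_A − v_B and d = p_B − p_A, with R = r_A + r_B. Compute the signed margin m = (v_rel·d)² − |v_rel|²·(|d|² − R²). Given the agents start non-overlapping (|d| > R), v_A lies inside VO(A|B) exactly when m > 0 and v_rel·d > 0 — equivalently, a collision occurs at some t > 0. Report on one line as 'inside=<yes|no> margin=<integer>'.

d = (19, -2),  |d|² = 365;  R = 2+3 = 5,  c = 365−5² = 340
v_rel = (1, -3),  |v_rel|² = 10;  v_rel·d = (1)·(19) + (-3)·(-2) = 25
10·t² − 50·t + 340 = 0  ⇒  m = 25² − 10·340 = -2775
m = -2775 < 0,  v_rel·d = 25 > 0  ⇒  outside

inside=no margin=-2775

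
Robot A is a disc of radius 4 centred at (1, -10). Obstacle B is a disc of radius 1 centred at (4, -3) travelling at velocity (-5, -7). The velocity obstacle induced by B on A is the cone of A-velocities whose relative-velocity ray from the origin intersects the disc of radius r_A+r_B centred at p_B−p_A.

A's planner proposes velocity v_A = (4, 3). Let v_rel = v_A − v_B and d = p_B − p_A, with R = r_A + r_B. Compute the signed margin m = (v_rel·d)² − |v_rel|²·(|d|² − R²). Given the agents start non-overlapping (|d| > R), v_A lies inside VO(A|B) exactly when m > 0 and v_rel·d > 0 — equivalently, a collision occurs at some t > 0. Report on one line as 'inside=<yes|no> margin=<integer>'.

d = (3, 7),  |d|² = 58;  R = 4+1 = 5,  c = 58−5² = 33
v_rel = (9, 10),  |v_rel|² = 181;  v_rel·d = (9)·(3) + (10)·(7) = 97
181·t² − 194·t + 33 = 0  ⇒  m = 97² − 181·33 = 3436
m = 3436 > 0,  v_rel·d = 97 > 0  ⇒  inside

inside=yes margin=3436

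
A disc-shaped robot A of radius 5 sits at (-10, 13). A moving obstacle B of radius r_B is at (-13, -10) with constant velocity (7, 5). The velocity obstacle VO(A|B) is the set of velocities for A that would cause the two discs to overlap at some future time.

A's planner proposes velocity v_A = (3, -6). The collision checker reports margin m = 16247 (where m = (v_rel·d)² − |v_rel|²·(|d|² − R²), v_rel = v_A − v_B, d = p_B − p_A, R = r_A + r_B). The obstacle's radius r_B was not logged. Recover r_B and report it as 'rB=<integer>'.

m = 16247
d = (-3, -23);  v_rel = (-4, -11),  |v_rel|² = 137
v_rel×d = (-4)·(-23) − (-11)·(-3) = 59
since m = R²·137 − 59²:  R² = (3481 + 16247) / 137 = 144
R = √144 = 12  ⇒  r_B = 12 − 5 = 7

rB=7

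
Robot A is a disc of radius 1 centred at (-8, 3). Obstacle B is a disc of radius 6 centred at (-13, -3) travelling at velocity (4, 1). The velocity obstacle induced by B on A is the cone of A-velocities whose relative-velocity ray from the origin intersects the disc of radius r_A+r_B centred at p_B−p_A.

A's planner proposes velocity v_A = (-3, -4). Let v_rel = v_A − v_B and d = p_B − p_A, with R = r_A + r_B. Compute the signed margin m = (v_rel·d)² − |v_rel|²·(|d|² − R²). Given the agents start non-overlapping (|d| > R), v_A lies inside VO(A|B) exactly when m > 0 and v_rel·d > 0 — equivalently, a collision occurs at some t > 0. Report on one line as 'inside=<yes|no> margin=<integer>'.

d = (-5, -6),  |d|² = 61;  R = 1+6 = 7,  c = 61−7² = 12
v_rel = (-7, -5),  |v_rel|² = 74;  v_rel·d = (-7)·(-5) + (-5)·(-6) = 65
74·t² − 130·t + 12 = 0  ⇒  m = 65² − 74·12 = 3337
m = 3337 > 0,  v_rel·d = 65 > 0  ⇒  inside

inside=yes margin=3337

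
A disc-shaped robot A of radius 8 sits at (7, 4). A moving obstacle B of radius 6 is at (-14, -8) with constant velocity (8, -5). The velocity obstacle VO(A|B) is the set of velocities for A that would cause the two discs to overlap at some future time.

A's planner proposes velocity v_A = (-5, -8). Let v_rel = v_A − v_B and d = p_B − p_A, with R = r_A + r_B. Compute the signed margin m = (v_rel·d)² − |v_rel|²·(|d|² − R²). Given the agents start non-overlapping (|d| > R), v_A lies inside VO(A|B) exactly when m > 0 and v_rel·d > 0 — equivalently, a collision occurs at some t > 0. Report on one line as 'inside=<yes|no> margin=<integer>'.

d = (-21, -12),  |d|² = 585;  R = 8+6 = 14,  c = 585−14² = 389
v_rel = (-13, -3),  |v_rel|² = 178;  v_rel·d = (-13)·(-21) + (-3)·(-12) = 309
178·t² − 618·t + 389 = 0  ⇒  m = 309² − 178·389 = 26239
m = 26239 > 0,  v_rel·d = 309 > 0  ⇒  inside

inside=yes margin=26239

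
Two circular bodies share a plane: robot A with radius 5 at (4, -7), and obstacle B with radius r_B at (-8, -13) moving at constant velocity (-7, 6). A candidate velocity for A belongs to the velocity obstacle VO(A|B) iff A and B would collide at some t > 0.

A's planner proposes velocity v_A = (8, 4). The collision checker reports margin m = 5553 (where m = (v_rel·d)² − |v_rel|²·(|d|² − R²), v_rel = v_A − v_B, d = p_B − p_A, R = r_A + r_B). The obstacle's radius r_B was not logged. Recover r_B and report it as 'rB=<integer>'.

m = 5553
d = (-12, -6);  v_rel = (15, -2),  |v_rel|² = 229
v_rel×d = (15)·(-6) − (-2)·(-12) = -114
since m = R²·229 − (-114)²:  R² = (12996 + 5553) / 229 = 81
R = √81 = 9  ⇒  r_B = 9 − 5 = 4

rB=4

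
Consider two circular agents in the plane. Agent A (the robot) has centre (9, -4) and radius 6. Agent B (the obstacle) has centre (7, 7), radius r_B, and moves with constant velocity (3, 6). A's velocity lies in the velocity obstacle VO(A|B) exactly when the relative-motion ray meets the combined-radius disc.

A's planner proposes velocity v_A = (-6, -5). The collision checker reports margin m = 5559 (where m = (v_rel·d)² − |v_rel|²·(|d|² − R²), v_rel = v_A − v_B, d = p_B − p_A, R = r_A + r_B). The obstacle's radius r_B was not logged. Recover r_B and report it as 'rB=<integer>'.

m = 5559
d = (-2, 11);  v_rel = (-9, -11),  |v_rel|² = 202
v_rel×d = (-9)·(11) − (-11)·(-2) = -121
since m = R²·202 − (-121)²:  R² = (14641 + 5559) / 202 = 100
R = √100 = 10  ⇒  r_B = 10 − 6 = 4

rB=4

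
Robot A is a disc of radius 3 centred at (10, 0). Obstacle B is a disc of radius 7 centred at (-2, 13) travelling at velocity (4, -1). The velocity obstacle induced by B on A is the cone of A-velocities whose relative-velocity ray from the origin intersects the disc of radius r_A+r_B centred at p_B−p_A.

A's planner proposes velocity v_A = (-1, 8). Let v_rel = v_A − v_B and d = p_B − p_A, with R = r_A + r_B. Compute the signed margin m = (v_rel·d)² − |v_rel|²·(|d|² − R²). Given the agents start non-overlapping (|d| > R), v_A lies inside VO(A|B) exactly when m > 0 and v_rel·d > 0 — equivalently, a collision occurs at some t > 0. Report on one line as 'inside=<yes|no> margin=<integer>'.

d = (-12, 13),  |d|² = 313;  R = 3+7 = 10,  c = 313−10² = 213
v_rel = (-5, 9),  |v_rel|² = 106;  v_rel·d = (-5)·(-12) + (9)·(13) = 177
106·t² − 354·t + 213 = 0  ⇒  m = 177² − 106·213 = 8751
m = 8751 > 0,  v_rel·d = 177 > 0  ⇒  inside

inside=yes margin=8751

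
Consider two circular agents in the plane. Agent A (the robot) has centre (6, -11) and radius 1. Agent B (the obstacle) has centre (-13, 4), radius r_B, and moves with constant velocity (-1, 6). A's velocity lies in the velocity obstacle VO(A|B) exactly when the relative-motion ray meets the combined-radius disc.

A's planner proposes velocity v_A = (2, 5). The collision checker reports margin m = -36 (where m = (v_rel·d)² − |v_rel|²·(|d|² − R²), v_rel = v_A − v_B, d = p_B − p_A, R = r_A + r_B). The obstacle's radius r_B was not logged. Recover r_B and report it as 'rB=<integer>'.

m = -36
d = (-19, 15);  v_rel = (3, -1),  |v_rel|² = 10
v_rel×d = (3)·(15) − (-1)·(-19) = 26
since m = R²·10 − 26²:  R² = (676 + -36) / 10 = 64
R = √64 = 8  ⇒  r_B = 8 − 1 = 7

rB=7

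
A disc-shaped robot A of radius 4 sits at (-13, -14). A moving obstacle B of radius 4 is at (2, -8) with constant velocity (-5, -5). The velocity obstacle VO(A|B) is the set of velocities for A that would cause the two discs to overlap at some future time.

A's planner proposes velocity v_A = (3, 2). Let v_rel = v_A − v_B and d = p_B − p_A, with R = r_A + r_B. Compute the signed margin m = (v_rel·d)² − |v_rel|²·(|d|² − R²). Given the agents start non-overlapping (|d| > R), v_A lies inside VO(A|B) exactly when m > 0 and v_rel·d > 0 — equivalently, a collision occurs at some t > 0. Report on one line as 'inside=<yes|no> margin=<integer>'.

d = (15, 6),  |d|² = 261;  R = 4+4 = 8,  c = 261−8² = 197
v_rel = (8, 7),  |v_rel|² = 113;  v_rel·d = (8)·(15) + (7)·(6) = 162
113·t² − 324·t + 197 = 0  ⇒  m = 162² − 113·197 = 3983
m = 3983 > 0,  v_rel·d = 162 > 0  ⇒  inside

inside=yes margin=3983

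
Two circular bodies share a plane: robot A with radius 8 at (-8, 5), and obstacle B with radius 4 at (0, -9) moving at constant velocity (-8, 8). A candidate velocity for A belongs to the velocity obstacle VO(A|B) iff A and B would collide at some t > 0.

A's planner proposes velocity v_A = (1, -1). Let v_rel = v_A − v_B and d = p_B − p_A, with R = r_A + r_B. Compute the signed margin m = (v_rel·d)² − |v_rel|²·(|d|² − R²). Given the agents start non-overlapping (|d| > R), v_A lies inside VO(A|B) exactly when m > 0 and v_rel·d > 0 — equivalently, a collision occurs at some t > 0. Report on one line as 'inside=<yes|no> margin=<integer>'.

d = (8, -14),  |d|² = 260;  R = 8+4 = 12,  c = 260−12² = 116
v_rel = (9, -9),  |v_rel|² = 162;  v_rel·d = (9)·(8) + (-9)·(-14) = 198
162·t² − 396·t + 116 = 0  ⇒  m = 198² − 162·116 = 20412
m = 20412 > 0,  v_rel·d = 198 > 0  ⇒  inside

inside=yes margin=20412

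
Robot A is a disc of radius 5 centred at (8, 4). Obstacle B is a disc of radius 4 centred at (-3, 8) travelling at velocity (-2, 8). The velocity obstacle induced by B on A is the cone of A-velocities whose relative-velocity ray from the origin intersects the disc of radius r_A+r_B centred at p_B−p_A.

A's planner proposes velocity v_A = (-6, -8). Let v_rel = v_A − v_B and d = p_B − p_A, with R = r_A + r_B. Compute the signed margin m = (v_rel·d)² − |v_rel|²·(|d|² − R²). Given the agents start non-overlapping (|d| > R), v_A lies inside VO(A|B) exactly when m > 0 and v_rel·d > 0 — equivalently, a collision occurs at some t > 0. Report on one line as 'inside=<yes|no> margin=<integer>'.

d = (-11, 4),  |d|² = 137;  R = 5+4 = 9,  c = 137−9² = 56
v_rel = (-4, -16),  |v_rel|² = 272;  v_rel·d = (-4)·(-11) + (-16)·(4) = -20
272·t² + 40·t + 56 = 0  ⇒  m = (-20)² − 272·56 = -14832
m = -14832 < 0,  v_rel·d = -20 < 0  ⇒  outside

inside=no margin=-14832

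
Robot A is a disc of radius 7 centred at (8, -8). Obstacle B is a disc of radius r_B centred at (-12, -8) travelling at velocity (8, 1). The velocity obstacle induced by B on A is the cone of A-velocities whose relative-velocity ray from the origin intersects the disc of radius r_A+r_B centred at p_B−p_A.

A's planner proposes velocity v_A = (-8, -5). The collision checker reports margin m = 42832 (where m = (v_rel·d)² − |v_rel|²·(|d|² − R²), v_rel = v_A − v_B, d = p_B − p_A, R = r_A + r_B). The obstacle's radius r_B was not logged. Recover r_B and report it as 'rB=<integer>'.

m = 42832
d = (-20, 0);  v_rel = (-16, -6),  |v_rel|² = 292
v_rel×d = (-16)·(0) − (-6)·(-20) = -120
since m = R²·292 − (-120)²:  R² = (14400 + 42832) / 292 = 196
R = √196 = 14  ⇒  r_B = 14 − 7 = 7

rB=7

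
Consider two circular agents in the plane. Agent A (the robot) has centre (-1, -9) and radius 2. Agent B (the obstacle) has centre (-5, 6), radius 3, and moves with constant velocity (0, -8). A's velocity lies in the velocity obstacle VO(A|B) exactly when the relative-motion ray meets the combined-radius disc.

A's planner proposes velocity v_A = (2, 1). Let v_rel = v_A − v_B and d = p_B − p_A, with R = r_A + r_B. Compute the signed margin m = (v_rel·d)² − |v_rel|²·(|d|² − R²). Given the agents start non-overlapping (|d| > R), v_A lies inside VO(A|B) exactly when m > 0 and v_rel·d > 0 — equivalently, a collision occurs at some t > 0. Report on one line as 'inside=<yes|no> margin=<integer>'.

d = (-4, 15),  |d|² = 241;  R = 2+3 = 5,  c = 241−5² = 216
v_rel = (2, 9),  |v_rel|² = 85;  v_rel·d = (2)·(-4) + (9)·(15) = 127
85·t² − 254·t + 216 = 0  ⇒  m = 127² − 85·216 = -2231
m = -2231 < 0,  v_rel·d = 127 > 0  ⇒  outside

inside=no margin=-2231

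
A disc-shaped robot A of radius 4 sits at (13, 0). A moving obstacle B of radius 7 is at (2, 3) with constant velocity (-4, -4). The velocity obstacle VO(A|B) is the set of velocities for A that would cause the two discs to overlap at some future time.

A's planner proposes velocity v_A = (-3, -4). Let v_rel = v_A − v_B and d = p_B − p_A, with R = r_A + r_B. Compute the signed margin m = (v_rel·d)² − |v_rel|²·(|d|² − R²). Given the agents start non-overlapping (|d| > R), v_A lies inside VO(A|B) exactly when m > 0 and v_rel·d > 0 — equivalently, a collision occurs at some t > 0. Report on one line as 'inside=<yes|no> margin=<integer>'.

d = (-11, 3),  |d|² = 130;  R = 4+7 = 11,  c = 130−11² = 9
v_rel = (1, 0),  |v_rel|² = 1;  v_rel·d = (1)·(-11) + (0)·(3) = -11
1·t² + 22·t + 9 = 0  ⇒  m = (-11)² − 1·9 = 112
m = 112 > 0,  v_rel·d = -11 < 0  ⇒  outside

inside=no margin=112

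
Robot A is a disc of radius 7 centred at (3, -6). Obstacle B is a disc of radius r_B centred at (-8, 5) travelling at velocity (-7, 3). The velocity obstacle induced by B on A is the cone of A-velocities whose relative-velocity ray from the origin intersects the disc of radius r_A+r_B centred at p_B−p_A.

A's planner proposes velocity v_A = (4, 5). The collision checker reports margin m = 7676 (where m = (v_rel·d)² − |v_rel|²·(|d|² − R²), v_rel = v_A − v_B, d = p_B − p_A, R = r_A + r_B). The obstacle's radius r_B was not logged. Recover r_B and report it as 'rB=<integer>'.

m = 7676
d = (-11, 11);  v_rel = (11, 2),  |v_rel|² = 125
v_rel×d = (11)·(11) − (2)·(-11) = 143
since m = R²·125 − 143²:  R² = (20449 + 7676) / 125 = 225
R = √225 = 15  ⇒  r_B = 15 − 7 = 8

rB=8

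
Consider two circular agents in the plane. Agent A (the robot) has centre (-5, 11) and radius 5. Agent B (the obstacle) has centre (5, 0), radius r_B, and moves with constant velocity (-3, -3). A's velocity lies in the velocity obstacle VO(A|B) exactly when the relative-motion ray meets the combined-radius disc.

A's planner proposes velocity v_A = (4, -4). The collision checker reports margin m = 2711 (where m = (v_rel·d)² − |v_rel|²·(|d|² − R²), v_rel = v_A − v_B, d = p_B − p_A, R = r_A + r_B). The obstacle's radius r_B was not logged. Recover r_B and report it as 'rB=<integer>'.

m = 2711
d = (10, -11);  v_rel = (7, -1),  |v_rel|² = 50
v_rel×d = (7)·(-11) − (-1)·(10) = -67
since m = R²·50 − (-67)²:  R² = (4489 + 2711) / 50 = 144
R = √144 = 12  ⇒  r_B = 12 − 5 = 7

rB=7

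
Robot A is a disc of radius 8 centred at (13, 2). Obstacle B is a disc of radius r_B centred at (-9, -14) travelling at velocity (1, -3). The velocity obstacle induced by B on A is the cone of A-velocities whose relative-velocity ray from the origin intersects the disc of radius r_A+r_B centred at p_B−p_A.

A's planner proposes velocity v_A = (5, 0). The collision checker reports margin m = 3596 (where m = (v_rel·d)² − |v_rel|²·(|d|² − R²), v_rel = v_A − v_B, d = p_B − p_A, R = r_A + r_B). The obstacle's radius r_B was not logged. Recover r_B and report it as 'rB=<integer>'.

m = 3596
d = (-22, -16);  v_rel = (4, 3),  |v_rel|² = 25
v_rel×d = (4)·(-16) − (3)·(-22) = 2
since m = R²·25 − 2²:  R² = (4 + 3596) / 25 = 144
R = √144 = 12  ⇒  r_B = 12 − 8 = 4

rB=4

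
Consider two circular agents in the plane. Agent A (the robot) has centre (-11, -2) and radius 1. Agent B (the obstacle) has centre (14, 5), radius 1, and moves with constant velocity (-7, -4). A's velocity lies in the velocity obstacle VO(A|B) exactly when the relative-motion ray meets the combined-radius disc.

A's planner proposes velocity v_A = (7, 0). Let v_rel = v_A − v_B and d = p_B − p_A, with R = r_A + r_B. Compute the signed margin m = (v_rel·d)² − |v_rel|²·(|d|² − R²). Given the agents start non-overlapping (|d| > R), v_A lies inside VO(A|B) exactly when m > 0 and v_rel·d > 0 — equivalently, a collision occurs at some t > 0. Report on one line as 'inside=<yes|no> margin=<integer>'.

d = (25, 7),  |d|² = 674;  R = 1+1 = 2,  c = 674−2² = 670
v_rel = (14, 4),  |v_rel|² = 212;  v_rel·d = (14)·(25) + (4)·(7) = 378
212·t² − 756·t + 670 = 0  ⇒  m = 378² − 212·670 = 844
m = 844 > 0,  v_rel·d = 378 > 0  ⇒  inside

inside=yes margin=844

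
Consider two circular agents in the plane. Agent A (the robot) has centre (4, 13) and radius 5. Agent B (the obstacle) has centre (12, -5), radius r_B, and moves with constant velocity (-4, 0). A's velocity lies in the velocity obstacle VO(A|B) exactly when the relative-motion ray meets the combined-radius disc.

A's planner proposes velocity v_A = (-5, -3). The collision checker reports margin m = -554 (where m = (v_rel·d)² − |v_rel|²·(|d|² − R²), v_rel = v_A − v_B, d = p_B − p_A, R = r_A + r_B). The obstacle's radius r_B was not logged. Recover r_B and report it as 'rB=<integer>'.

m = -554
d = (8, -18);  v_rel = (-1, -3),  |v_rel|² = 10
v_rel×d = (-1)·(-18) − (-3)·(8) = 42
since m = R²·10 − 42²:  R² = (1764 + -554) / 10 = 121
R = √121 = 11  ⇒  r_B = 11 − 5 = 6

rB=6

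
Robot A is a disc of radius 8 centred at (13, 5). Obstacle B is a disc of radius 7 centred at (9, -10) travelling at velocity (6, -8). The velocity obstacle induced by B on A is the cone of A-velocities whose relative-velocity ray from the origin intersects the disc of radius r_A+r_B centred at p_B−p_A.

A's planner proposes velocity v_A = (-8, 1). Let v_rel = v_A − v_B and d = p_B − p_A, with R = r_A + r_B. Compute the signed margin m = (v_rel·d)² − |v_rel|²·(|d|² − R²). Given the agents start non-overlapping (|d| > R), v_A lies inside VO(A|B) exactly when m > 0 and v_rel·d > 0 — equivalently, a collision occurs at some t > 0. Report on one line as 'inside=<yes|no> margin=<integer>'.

d = (-4, -15),  |d|² = 241;  R = 8+7 = 15,  c = 241−15² = 16
v_rel = (-14, 9),  |v_rel|² = 277;  v_rel·d = (-14)·(-4) + (9)·(-15) = -79
277·t² + 158·t + 16 = 0  ⇒  m = (-79)² − 277·16 = 1809
m = 1809 > 0,  v_rel·d = -79 < 0  ⇒  outside

inside=no margin=1809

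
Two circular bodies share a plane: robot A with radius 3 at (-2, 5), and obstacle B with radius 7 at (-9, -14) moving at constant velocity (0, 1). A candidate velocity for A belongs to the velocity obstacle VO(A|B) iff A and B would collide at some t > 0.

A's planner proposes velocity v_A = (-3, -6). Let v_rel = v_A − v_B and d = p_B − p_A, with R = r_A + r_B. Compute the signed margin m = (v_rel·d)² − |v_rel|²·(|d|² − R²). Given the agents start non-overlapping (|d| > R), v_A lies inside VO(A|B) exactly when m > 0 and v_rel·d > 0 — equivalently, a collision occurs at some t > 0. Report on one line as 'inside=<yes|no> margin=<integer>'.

d = (-7, -19),  |d|² = 410;  R = 3+7 = 10,  c = 410−10² = 310
v_rel = (-3, -7),  |v_rel|² = 58;  v_rel·d = (-3)·(-7) + (-7)·(-19) = 154
58·t² − 308·t + 310 = 0  ⇒  m = 154² − 58·310 = 5736
m = 5736 > 0,  v_rel·d = 154 > 0  ⇒  inside

inside=yes margin=5736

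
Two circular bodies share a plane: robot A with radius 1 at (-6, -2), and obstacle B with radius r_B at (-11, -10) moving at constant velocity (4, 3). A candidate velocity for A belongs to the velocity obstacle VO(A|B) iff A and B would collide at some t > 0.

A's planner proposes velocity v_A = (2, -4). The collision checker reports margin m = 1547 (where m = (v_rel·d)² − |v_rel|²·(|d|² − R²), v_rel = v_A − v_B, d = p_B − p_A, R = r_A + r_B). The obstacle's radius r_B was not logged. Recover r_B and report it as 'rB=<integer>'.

m = 1547
d = (-5, -8);  v_rel = (-2, -7),  |v_rel|² = 53
v_rel×d = (-2)·(-8) − (-7)·(-5) = -19
since m = R²·53 − (-19)²:  R² = (361 + 1547) / 53 = 36
R = √36 = 6  ⇒  r_B = 6 − 1 = 5

rB=5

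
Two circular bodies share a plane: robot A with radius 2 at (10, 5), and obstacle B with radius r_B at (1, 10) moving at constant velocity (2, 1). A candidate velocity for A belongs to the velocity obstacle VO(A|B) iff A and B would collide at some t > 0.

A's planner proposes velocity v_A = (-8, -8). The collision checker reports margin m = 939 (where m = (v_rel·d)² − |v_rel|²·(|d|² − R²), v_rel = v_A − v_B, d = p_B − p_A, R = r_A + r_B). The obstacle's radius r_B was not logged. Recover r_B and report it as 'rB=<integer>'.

m = 939
d = (-9, 5);  v_rel = (-10, -9),  |v_rel|² = 181
v_rel×d = (-10)·(5) − (-9)·(-9) = -131
since m = R²·181 − (-131)²:  R² = (17161 + 939) / 181 = 100
R = √100 = 10  ⇒  r_B = 10 − 2 = 8

rB=8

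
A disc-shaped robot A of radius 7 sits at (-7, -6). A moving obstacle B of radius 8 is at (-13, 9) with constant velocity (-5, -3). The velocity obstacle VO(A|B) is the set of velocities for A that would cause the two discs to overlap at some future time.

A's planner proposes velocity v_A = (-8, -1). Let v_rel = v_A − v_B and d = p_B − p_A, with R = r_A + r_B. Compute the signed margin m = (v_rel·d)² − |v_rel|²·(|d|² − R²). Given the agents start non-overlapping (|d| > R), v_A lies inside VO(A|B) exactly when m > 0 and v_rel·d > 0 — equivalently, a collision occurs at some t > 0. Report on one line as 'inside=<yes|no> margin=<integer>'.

d = (-6, 15),  |d|² = 261;  R = 7+8 = 15,  c = 261−15² = 36
v_rel = (-3, 2),  |v_rel|² = 13;  v_rel·d = (-3)·(-6) + (2)·(15) = 48
13·t² − 96·t + 36 = 0  ⇒  m = 48² − 13·36 = 1836
m = 1836 > 0,  v_rel·d = 48 > 0  ⇒  inside

inside=yes margin=1836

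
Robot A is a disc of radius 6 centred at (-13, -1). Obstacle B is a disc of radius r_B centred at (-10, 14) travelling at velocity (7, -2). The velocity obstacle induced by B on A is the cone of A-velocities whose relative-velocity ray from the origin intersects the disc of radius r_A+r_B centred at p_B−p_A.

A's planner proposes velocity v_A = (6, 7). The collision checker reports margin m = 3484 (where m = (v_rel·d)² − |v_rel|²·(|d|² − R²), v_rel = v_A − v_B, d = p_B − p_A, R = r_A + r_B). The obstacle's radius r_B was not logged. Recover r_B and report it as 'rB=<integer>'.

m = 3484
d = (3, 15);  v_rel = (-1, 9),  |v_rel|² = 82
v_rel×d = (-1)·(15) − (9)·(3) = -42
since m = R²·82 − (-42)²:  R² = (1764 + 3484) / 82 = 64
R = √64 = 8  ⇒  r_B = 8 − 6 = 2

rB=2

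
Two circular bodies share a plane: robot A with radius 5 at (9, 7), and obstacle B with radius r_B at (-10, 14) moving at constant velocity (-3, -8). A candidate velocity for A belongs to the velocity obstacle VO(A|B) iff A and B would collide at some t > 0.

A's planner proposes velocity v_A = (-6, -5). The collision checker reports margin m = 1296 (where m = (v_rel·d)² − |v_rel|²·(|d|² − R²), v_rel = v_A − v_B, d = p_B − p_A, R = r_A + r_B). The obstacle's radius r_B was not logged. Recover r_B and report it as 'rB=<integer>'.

m = 1296
d = (-19, 7);  v_rel = (-3, 3),  |v_rel|² = 18
v_rel×d = (-3)·(7) − (3)·(-19) = 36
since m = R²·18 − 36²:  R² = (1296 + 1296) / 18 = 144
R = √144 = 12  ⇒  r_B = 12 − 5 = 7

rB=7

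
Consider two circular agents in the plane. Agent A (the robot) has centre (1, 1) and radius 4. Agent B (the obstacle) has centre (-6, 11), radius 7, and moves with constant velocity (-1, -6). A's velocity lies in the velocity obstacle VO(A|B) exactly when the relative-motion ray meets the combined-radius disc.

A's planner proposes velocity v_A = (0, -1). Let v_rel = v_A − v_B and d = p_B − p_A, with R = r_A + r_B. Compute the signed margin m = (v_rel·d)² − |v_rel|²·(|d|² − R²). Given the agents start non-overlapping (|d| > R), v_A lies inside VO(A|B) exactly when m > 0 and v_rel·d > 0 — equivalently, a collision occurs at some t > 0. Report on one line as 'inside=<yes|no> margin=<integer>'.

d = (-7, 10),  |d|² = 149;  R = 4+7 = 11,  c = 149−11² = 28
v_rel = (1, 5),  |v_rel|² = 26;  v_rel·d = (1)·(-7) + (5)·(10) = 43
26·t² − 86·t + 28 = 0  ⇒  m = 43² − 26·28 = 1121
m = 1121 > 0,  v_rel·d = 43 > 0  ⇒  inside

inside=yes margin=1121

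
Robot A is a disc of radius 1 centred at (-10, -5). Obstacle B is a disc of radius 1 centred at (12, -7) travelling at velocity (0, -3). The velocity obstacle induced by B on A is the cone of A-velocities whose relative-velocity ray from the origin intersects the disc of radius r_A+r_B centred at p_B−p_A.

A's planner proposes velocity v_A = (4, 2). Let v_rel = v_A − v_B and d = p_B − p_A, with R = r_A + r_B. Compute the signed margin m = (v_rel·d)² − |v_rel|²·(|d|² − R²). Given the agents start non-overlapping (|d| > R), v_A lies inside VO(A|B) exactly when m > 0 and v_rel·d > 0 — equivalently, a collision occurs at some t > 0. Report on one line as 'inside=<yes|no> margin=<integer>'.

d = (22, -2),  |d|² = 488;  R = 1+1 = 2,  c = 488−2² = 484
v_rel = (4, 5),  |v_rel|² = 41;  v_rel·d = (4)·(22) + (5)·(-2) = 78
41·t² − 156·t + 484 = 0  ⇒  m = 78² − 41·484 = -13760
m = -13760 < 0,  v_rel·d = 78 > 0  ⇒  outside

inside=no margin=-13760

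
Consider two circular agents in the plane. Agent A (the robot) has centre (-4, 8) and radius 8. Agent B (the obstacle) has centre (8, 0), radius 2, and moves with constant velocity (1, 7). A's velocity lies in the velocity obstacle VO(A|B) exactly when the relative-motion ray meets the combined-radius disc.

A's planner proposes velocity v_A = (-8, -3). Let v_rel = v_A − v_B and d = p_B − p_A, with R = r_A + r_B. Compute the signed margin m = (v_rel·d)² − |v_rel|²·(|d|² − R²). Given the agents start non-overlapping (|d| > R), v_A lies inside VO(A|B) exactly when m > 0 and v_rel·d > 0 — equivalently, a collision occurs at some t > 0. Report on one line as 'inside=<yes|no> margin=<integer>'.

d = (12, -8),  |d|² = 208;  R = 8+2 = 10,  c = 208−10² = 108
v_rel = (-9, -10),  |v_rel|² = 181;  v_rel·d = (-9)·(12) + (-10)·(-8) = -28
181·t² + 56·t + 108 = 0  ⇒  m = (-28)² − 181·108 = -18764
m = -18764 < 0,  v_rel·d = -28 < 0  ⇒  outside

inside=no margin=-18764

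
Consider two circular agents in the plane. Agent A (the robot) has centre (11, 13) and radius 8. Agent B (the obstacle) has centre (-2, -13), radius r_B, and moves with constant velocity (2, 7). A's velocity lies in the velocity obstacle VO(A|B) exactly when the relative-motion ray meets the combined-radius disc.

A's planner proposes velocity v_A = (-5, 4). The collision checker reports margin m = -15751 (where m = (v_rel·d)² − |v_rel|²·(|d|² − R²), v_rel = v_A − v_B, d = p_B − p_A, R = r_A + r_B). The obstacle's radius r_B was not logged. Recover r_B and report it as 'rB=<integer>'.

m = -15751
d = (-13, -26);  v_rel = (-7, -3),  |v_rel|² = 58
v_rel×d = (-7)·(-26) − (-3)·(-13) = 143
since m = R²·58 − 143²:  R² = (20449 + -15751) / 58 = 81
R = √81 = 9  ⇒  r_B = 9 − 8 = 1

rB=1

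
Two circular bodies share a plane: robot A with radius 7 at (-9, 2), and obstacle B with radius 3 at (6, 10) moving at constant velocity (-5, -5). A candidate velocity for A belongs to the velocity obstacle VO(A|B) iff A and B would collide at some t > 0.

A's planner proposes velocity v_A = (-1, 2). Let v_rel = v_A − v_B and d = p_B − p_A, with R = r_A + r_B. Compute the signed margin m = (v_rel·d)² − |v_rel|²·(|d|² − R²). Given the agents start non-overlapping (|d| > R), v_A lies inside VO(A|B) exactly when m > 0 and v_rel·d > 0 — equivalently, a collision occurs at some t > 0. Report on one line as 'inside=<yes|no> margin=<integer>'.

d = (15, 8),  |d|² = 289;  R = 7+3 = 10,  c = 289−10² = 189
v_rel = (4, 7),  |v_rel|² = 65;  v_rel·d = (4)·(15) + (7)·(8) = 116
65·t² − 232·t + 189 = 0  ⇒  m = 116² − 65·189 = 1171
m = 1171 > 0,  v_rel·d = 116 > 0  ⇒  inside

inside=yes margin=1171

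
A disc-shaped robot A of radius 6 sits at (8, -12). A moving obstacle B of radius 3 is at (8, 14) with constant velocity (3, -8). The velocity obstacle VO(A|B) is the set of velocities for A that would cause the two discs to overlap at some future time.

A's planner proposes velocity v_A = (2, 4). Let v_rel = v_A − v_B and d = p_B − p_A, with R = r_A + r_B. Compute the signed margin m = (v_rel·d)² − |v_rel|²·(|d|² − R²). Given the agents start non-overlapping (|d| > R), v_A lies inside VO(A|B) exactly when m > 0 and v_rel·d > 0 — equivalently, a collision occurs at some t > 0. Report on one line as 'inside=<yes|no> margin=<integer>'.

d = (0, 26),  |d|² = 676;  R = 6+3 = 9,  c = 676−9² = 595
v_rel = (-1, 12),  |v_rel|² = 145;  v_rel·d = (-1)·(0) + (12)·(26) = 312
145·t² − 624·t + 595 = 0  ⇒  m = 312² − 145·595 = 11069
m = 11069 > 0,  v_rel·d = 312 > 0  ⇒  inside

inside=yes margin=11069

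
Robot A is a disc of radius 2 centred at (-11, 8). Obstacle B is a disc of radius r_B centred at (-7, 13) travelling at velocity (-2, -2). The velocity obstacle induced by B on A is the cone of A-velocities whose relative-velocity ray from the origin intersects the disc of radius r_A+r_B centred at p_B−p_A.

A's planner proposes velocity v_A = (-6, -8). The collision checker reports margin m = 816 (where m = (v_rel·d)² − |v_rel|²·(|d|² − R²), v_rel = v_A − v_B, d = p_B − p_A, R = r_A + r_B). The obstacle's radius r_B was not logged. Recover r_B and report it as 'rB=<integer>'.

m = 816
d = (4, 5);  v_rel = (-4, -6),  |v_rel|² = 52
v_rel×d = (-4)·(5) − (-6)·(4) = 4
since m = R²·52 − 4²:  R² = (16 + 816) / 52 = 16
R = √16 = 4  ⇒  r_B = 4 − 2 = 2

rB=2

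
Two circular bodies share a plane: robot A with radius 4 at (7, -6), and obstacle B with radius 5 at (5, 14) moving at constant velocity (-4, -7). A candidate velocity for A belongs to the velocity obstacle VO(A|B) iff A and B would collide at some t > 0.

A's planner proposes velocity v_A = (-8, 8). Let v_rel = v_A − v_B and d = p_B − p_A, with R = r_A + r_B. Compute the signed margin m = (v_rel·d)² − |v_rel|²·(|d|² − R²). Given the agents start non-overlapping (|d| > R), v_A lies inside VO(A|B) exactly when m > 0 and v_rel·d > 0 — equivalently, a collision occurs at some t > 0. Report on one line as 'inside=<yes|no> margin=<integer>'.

d = (-2, 20),  |d|² = 404;  R = 4+5 = 9,  c = 404−9² = 323
v_rel = (-4, 15),  |v_rel|² = 241;  v_rel·d = (-4)·(-2) + (15)·(20) = 308
241·t² − 616·t + 323 = 0  ⇒  m = 308² − 241·323 = 17021
m = 17021 > 0,  v_rel·d = 308 > 0  ⇒  inside

inside=yes margin=17021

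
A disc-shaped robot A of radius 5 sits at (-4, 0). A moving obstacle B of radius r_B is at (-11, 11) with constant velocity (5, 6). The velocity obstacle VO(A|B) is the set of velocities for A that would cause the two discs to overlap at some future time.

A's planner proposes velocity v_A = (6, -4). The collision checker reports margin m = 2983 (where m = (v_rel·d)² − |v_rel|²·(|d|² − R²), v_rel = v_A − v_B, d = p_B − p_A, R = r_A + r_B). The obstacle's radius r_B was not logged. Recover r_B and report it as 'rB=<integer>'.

m = 2983
d = (-7, 11);  v_rel = (1, -10),  |v_rel|² = 101
v_rel×d = (1)·(11) − (-10)·(-7) = -59
since m = R²·101 − (-59)²:  R² = (3481 + 2983) / 101 = 64
R = √64 = 8  ⇒  r_B = 8 − 5 = 3

rB=3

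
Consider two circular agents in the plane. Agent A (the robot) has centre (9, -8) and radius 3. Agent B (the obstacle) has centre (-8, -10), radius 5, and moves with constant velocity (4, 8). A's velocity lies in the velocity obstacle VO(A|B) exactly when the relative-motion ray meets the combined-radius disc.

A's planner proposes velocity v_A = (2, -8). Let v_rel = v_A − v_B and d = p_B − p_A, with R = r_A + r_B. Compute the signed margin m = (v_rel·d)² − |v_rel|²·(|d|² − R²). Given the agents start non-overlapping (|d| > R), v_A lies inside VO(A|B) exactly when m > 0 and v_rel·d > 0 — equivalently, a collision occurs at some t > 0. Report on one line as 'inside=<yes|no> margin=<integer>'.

d = (-17, -2),  |d|² = 293;  R = 3+5 = 8,  c = 293−8² = 229
v_rel = (-2, -16),  |v_rel|² = 260;  v_rel·d = (-2)·(-17) + (-16)·(-2) = 66
260·t² − 132·t + 229 = 0  ⇒  m = 66² − 260·229 = -55184
m = -55184 < 0,  v_rel·d = 66 > 0  ⇒  outside

inside=no margin=-55184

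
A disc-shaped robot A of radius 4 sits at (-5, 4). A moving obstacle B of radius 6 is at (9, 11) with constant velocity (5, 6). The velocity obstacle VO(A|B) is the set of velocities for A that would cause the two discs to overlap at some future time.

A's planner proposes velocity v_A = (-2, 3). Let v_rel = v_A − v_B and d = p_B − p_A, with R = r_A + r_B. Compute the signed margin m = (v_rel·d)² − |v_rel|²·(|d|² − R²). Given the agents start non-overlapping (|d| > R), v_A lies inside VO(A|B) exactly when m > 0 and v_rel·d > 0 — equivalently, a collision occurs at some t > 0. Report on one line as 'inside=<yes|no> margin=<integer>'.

d = (14, 7),  |d|² = 245;  R = 4+6 = 10,  c = 245−10² = 145
v_rel = (-7, -3),  |v_rel|² = 58;  v_rel·d = (-7)·(14) + (-3)·(7) = -119
58·t² + 238·t + 145 = 0  ⇒  m = (-119)² − 58·145 = 5751
m = 5751 > 0,  v_rel·d = -119 < 0  ⇒  outside

inside=no margin=5751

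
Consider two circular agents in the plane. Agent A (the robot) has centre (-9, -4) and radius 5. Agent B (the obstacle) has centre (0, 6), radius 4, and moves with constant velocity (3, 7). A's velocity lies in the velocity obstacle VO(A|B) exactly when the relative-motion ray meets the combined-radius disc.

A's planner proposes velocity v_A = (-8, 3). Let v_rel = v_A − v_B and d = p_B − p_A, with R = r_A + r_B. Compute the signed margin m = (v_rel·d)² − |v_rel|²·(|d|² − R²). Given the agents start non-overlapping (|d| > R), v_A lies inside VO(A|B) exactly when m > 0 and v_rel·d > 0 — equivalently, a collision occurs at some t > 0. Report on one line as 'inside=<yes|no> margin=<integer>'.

d = (9, 10),  |d|² = 181;  R = 5+4 = 9,  c = 181−9² = 100
v_rel = (-11, -4),  |v_rel|² = 137;  v_rel·d = (-11)·(9) + (-4)·(10) = -139
137·t² + 278·t + 100 = 0  ⇒  m = (-139)² − 137·100 = 5621
m = 5621 > 0,  v_rel·d = -139 < 0  ⇒  outside

inside=no margin=5621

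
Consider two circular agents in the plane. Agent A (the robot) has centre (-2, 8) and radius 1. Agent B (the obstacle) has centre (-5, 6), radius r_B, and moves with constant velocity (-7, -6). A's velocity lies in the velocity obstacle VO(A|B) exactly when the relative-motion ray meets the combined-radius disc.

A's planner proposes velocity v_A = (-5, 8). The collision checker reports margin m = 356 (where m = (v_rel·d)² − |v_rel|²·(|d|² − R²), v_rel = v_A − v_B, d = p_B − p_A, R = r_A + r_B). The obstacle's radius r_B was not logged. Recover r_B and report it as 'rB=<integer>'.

m = 356
d = (-3, -2);  v_rel = (2, 14),  |v_rel|² = 200
v_rel×d = (2)·(-2) − (14)·(-3) = 38
since m = R²·200 − 38²:  R² = (1444 + 356) / 200 = 9
R = √9 = 3  ⇒  r_B = 3 − 1 = 2

rB=2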